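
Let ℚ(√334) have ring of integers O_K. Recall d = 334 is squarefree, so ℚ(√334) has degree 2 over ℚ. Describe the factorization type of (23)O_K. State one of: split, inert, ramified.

334 mod 4 = 2, hence disc K = 4·334 = 1336 and O_K = ℤ[√334].
Since gcd(23, 1336) = 1 the prime 23 does not ramify.
(334/23) = 12^11 mod 23 = 1, giving Legendre symbol 1.
d is a quadratic residue mod p, hence 23 splits in O_K.

split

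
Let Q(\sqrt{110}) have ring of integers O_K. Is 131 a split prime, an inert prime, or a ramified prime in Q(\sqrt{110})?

inert — (131) stays prime in O_K

Since 110 ≢ 1 mod 4, the ring of integers is ℤ[√110] with discriminant 4·110 = 440.
Since gcd(131, 440) = 1 the prime 131 does not ramify.
(110/131) = 110^65 mod 131 = 130, giving Legendre symbol -1.
(110/131) = -1, so 131 is inert.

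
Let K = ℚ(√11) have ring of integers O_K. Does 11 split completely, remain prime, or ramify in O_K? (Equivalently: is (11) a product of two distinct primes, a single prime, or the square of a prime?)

ramified — (11) = 𝔭²

Since 11 ≢ 1 mod 4, the ring of integers is ℤ[√11] with discriminant 4·11 = 44.
Ramification test: 11 | 44. The prime 11 ramifies in K.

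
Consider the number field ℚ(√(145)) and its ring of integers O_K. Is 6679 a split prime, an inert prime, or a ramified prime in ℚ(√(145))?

splits completely

Since 145 ≡ 1 mod 4, the ring of integers is ℤ[(1+√145)/2] with discriminant 145.
Since gcd(6679, 145) = 1 the prime 6679 does not ramify.
Euler's criterion: 145^3339 mod 6679 = 1. Thus (145|6679) = 1.
Legendre symbol 1 ⇒ 6679 is split.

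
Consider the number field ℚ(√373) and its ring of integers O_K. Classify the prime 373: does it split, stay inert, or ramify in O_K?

373 mod 4 = 1, hence disc K = 373 and O_K = ℤ[(1+√373)/2].
Ramification test: 373 | 373. The prime 373 ramifies in K.

p ramifies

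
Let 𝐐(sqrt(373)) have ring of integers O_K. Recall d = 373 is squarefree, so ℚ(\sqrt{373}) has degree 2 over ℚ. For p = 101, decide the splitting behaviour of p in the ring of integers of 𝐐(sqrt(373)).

splits completely

Since 373 ≡ 1 mod 4, the ring of integers is ℤ[(1+√373)/2] with discriminant 373.
disc(K) = 373 is not divisible by 101; 101 is unramified.
Compute (373/101) via Euler: 70^((101-1)/2) mod 101 = 1, so (373/101) = 1.
d is a quadratic residue mod p, hence 101 splits in O_K.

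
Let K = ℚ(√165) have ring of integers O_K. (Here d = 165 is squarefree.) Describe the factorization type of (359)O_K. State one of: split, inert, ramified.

Since 165 ≡ 1 mod 4, the ring of integers is ℤ[(1+√165)/2] with discriminant 165.
disc(K) = 165 is not divisible by 359; 359 is unramified.
Legendre symbol by Euler's criterion: (165/359) ≡ 165^179 ≡ 1 (mod 359), i.e. (165/359) = 1.
Legendre symbol 1 ⇒ 359 is split.

p splits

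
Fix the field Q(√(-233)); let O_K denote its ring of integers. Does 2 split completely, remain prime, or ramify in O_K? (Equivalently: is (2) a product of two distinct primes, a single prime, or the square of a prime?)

ramified — (2) = 𝔭²

-233 mod 4 = 3, hence disc K = 4·(-233) = -932 and O_K = ℤ[√-233].
2 divides disc(K) = -932, so 2 ramifies.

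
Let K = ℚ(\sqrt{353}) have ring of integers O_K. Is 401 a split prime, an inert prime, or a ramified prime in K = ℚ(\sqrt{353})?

inert

353 mod 4 = 1, hence disc K = 353 and O_K = ℤ[(1+√353)/2].
disc(K) = 353 is not divisible by 401; 401 is unramified.
Compute (353/401) via Euler: 353^((401-1)/2) mod 401 = 400, so (353/401) = -1.
Legendre symbol -1 ⇒ 401 is inert.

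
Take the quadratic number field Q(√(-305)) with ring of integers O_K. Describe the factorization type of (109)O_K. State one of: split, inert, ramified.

-305 mod 4 = 3, hence disc K = 4·(-305) = -1220 and O_K = ℤ[√-305].
disc(K) = -1220 is not divisible by 109; 109 is unramified.
Legendre symbol by Euler's criterion: (-305/109) ≡ (-305)^54 ≡ 1 (mod 109), i.e. (-305/109) = 1.
d is a quadratic residue mod p, hence 109 splits in O_K.

split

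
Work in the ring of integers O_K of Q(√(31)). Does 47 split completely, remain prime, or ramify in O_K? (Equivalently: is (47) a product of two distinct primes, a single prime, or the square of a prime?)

47 remains inert

31 mod 4 = 3, hence disc K = 4·31 = 124 and O_K = ℤ[√31].
Since gcd(47, 124) = 1 the prime 47 does not ramify.
Euler's criterion: 31^23 mod 47 = 46. Thus (31|47) = -1.
d is a non-residue mod p, hence 47 remains inert in O_K.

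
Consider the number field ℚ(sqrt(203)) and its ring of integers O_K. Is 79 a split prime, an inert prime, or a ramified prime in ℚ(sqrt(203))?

203 mod 4 = 3, hence disc K = 4·203 = 812 and O_K = ℤ[√203].
79 ∤ 812, so 79 is unramified.
Compute (203/79) via Euler: 45^((79-1)/2) mod 79 = 1, so (203/79) = 1.
(203/79) = 1, so 79 splits.

splits completely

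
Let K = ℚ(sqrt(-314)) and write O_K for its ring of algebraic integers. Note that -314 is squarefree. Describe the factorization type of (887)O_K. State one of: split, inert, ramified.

splits completely

d = -314 ≡ 2 (mod 4), so O_K = ℤ[√-314] and disc(K) = 4d = -1256.
887 ∤ -1256, so 887 is unramified.
Euler's criterion: (-314)^443 mod 887 = 1. Thus (-314|887) = 1.
(-314/887) = 1, so 887 splits.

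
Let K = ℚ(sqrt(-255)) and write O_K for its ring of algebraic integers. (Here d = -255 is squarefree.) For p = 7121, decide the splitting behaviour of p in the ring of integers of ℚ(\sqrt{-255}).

-255 mod 4 = 1, hence disc K = -255 and O_K = ℤ[(1+√-255)/2].
disc(K) = -255 is not divisible by 7121; 7121 is unramified.
(-255/7121) = 6866^3560 mod 7121 = 7120, giving Legendre symbol -1.
d is a non-residue mod p, hence 7121 remains inert in O_K.

p is inert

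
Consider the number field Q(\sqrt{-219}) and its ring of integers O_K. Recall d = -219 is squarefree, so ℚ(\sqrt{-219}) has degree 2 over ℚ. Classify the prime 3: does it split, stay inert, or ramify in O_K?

ramifies in O_K

d = -219 ≡ 1 (mod 4), so O_K = ℤ[(1+√-219)/2] and disc(K) = d = -219.
3 divides disc(K) = -219, so 3 ramifies.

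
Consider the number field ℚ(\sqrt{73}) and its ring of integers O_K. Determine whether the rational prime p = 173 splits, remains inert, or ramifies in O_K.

73 mod 4 = 1, hence disc K = 73 and O_K = ℤ[(1+√73)/2].
173 ∤ 73, so 173 is unramified.
Euler's criterion: 73^86 mod 173 = 1. Thus (73|173) = 1.
(73/173) = 1, so 173 splits.

splits completely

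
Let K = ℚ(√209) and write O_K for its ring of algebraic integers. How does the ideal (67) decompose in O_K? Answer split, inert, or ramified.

p is inert

d = 209 ≡ 1 (mod 4), so O_K = ℤ[(1+√209)/2] and disc(K) = d = 209.
disc(K) = 209 is not divisible by 67; 67 is unramified.
(209/67) = 8^33 mod 67 = 66, giving Legendre symbol -1.
(209/67) = -1, so 67 is inert.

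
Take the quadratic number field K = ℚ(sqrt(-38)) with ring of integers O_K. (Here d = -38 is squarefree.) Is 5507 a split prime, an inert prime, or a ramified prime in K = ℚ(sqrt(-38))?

-38 mod 4 = 2, hence disc K = 4·(-38) = -152 and O_K = ℤ[√-38].
disc(K) = -152 is not divisible by 5507; 5507 is unramified.
Compute (-38/5507) via Euler: 5469^((5507-1)/2) mod 5507 = 5506, so (-38/5507) = -1.
d is a non-residue mod p, hence 5507 remains inert in O_K.

p is inert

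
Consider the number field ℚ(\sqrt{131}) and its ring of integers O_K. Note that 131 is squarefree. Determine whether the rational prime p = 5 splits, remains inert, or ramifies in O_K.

split — (5) = 𝔭₁𝔭₂ with 𝔭₁ ≠ 𝔭₂

Since 131 ≢ 1 mod 4, the ring of integers is ℤ[√131] with discriminant 4·131 = 524.
Since gcd(5, 524) = 1 the prime 5 does not ramify.
(131/5) = 1^2 mod 5 = 1, giving Legendre symbol 1.
Legendre symbol 1 ⇒ 5 is split.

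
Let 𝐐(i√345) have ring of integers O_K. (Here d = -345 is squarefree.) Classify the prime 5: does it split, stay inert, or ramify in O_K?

ramified

d = -345 ≡ 3 (mod 4), so O_K = ℤ[√-345] and disc(K) = 4d = -1380.
Ramification test: 5 | -1380. The prime 5 ramifies in K.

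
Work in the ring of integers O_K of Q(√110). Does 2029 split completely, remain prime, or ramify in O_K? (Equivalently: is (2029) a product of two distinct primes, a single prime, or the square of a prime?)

inert

d = 110 ≡ 2 (mod 4), so O_K = ℤ[√110] and disc(K) = 4d = 440.
2029 ∤ 440, so 2029 is unramified.
Compute (110/2029) via Euler: 110^((2029-1)/2) mod 2029 = 2028, so (110/2029) = -1.
(110/2029) = -1, so 2029 is inert.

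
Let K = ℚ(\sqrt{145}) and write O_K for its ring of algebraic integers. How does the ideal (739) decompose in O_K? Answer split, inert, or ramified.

d = 145 ≡ 1 (mod 4), so O_K = ℤ[(1+√145)/2] and disc(K) = d = 145.
739 ∤ 145, so 739 is unramified.
Compute (145/739) via Euler: 145^((739-1)/2) mod 739 = 738, so (145/739) = -1.
(145/739) = -1, so 739 is inert.

739 remains inert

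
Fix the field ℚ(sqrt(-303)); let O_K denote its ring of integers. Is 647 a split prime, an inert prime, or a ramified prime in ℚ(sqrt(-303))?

p splits

Since -303 ≡ 1 mod 4, the ring of integers is ℤ[(1+√-303)/2] with discriminant -303.
Since gcd(647, -303) = 1 the prime 647 does not ramify.
Compute (-303/647) via Euler: 344^((647-1)/2) mod 647 = 1, so (-303/647) = 1.
d is a quadratic residue mod p, hence 647 splits in O_K.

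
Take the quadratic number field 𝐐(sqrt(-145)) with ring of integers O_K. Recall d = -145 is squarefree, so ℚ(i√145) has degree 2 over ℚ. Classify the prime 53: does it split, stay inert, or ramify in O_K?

d = -145 ≡ 3 (mod 4), so O_K = ℤ[√-145] and disc(K) = 4d = -580.
disc(K) = -580 is not divisible by 53; 53 is unramified.
Legendre symbol by Euler's criterion: (-145/53) ≡ (-145)^26 ≡ 52 (mod 53), i.e. (-145/53) = -1.
d is a non-residue mod p, hence 53 remains inert in O_K.

p is inert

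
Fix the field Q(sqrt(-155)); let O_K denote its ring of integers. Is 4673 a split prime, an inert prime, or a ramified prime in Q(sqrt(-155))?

p splits

-155 mod 4 = 1, hence disc K = -155 and O_K = ℤ[(1+√-155)/2].
disc(K) = -155 is not divisible by 4673; 4673 is unramified.
Euler's criterion: (-155)^2336 mod 4673 = 1. Thus (-155|4673) = 1.
(-155/4673) = 1, so 4673 splits.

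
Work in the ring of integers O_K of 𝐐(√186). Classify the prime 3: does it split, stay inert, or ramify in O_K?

186 mod 4 = 2, hence disc K = 4·186 = 744 and O_K = ℤ[√186].
3 divides disc(K) = 744, so 3 ramifies.

ramified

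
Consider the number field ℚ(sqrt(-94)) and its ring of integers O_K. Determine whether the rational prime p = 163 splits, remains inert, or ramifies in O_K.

-94 mod 4 = 2, hence disc K = 4·(-94) = -376 and O_K = ℤ[√-94].
disc(K) = -376 is not divisible by 163; 163 is unramified.
Compute (-94/163) via Euler: 69^((163-1)/2) mod 163 = 1, so (-94/163) = 1.
d is a quadratic residue mod p, hence 163 splits in O_K.

163 splits in O_K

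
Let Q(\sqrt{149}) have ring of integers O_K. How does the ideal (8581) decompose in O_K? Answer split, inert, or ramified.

split

149 mod 4 = 1, hence disc K = 149 and O_K = ℤ[(1+√149)/2].
Since gcd(8581, 149) = 1 the prime 8581 does not ramify.
(149/8581) = 149^4290 mod 8581 = 1, giving Legendre symbol 1.
d is a quadratic residue mod p, hence 8581 splits in O_K.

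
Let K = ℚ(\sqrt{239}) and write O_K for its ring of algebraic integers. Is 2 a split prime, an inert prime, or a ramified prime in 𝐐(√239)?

d = 239 ≡ 3 (mod 4), so O_K = ℤ[√239] and disc(K) = 4d = 956.
disc(K) = 956 = 2·478, so p = 2 is ramified.

ramified — (2) = 𝔭²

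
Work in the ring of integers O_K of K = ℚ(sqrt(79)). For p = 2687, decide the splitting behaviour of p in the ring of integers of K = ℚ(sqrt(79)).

inert

Since 79 ≢ 1 mod 4, the ring of integers is ℤ[√79] with discriminant 4·79 = 316.
Since gcd(2687, 316) = 1 the prime 2687 does not ramify.
Compute (79/2687) via Euler: 79^((2687-1)/2) mod 2687 = 2686, so (79/2687) = -1.
Legendre symbol -1 ⇒ 2687 is inert.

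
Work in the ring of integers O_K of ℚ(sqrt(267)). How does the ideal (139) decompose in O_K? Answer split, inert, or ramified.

p is inert

d = 267 ≡ 3 (mod 4), so O_K = ℤ[√267] and disc(K) = 4d = 1068.
Since gcd(139, 1068) = 1 the prime 139 does not ramify.
(267/139) = 128^69 mod 139 = 138, giving Legendre symbol -1.
(267/139) = -1, so 139 is inert.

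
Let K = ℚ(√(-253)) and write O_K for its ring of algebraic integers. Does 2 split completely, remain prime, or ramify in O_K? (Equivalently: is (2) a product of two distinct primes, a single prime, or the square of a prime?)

ramified

Since -253 ≢ 1 mod 4, the ring of integers is ℤ[√-253] with discriminant 4·(-253) = -1012.
2 divides disc(K) = -1012, so 2 ramifies.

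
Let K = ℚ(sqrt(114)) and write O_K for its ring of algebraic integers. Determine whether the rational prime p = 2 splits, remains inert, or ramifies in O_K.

Since 114 ≢ 1 mod 4, the ring of integers is ℤ[√114] with discriminant 4·114 = 456.
disc(K) = 456 = 2·228, so p = 2 is ramified.

ramified — (2) = 𝔭²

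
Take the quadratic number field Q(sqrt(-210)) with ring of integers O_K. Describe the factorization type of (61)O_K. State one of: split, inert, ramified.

-210 mod 4 = 2, hence disc K = 4·(-210) = -840 and O_K = ℤ[√-210].
Since gcd(61, -840) = 1 the prime 61 does not ramify.
Legendre symbol by Euler's criterion: (-210/61) ≡ (-210)^30 ≡ 1 (mod 61), i.e. (-210/61) = 1.
d is a quadratic residue mod p, hence 61 splits in O_K.

61 splits in O_K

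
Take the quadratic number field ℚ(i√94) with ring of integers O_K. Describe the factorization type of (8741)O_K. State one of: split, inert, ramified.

d = -94 ≡ 2 (mod 4), so O_K = ℤ[√-94] and disc(K) = 4d = -376.
disc(K) = -376 is not divisible by 8741; 8741 is unramified.
Compute (-94/8741) via Euler: 8647^((8741-1)/2) mod 8741 = 1, so (-94/8741) = 1.
(-94/8741) = 1, so 8741 splits.

p splits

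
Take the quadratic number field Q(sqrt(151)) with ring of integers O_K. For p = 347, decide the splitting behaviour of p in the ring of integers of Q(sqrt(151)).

d = 151 ≡ 3 (mod 4), so O_K = ℤ[√151] and disc(K) = 4d = 604.
disc(K) = 604 is not divisible by 347; 347 is unramified.
Legendre symbol by Euler's criterion: (151/347) ≡ 151^173 ≡ 346 (mod 347), i.e. (151/347) = -1.
Legendre symbol -1 ⇒ 347 is inert.

remains prime (inert)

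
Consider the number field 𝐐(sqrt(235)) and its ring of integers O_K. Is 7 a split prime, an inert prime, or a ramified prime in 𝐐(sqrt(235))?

split — (7) = 𝔭₁𝔭₂ with 𝔭₁ ≠ 𝔭₂

d = 235 ≡ 3 (mod 4), so O_K = ℤ[√235] and disc(K) = 4d = 940.
7 ∤ 940, so 7 is unramified.
Legendre symbol by Euler's criterion: (235/7) ≡ 235^3 ≡ 1 (mod 7), i.e. (235/7) = 1.
(235/7) = 1, so 7 splits.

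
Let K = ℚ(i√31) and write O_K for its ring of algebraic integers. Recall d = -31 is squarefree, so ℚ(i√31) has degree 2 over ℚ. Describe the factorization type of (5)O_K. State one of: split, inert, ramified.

p splits

-31 mod 4 = 1, hence disc K = -31 and O_K = ℤ[(1+√-31)/2].
Since gcd(5, -31) = 1 the prime 5 does not ramify.
Compute (-31/5) via Euler: 4^((5-1)/2) mod 5 = 1, so (-31/5) = 1.
(-31/5) = 1, so 5 splits.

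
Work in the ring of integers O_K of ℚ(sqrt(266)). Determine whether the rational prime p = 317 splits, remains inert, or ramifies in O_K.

266 mod 4 = 2, hence disc K = 4·266 = 1064 and O_K = ℤ[√266].
317 ∤ 1064, so 317 is unramified.
Compute (266/317) via Euler: 266^((317-1)/2) mod 317 = 1, so (266/317) = 1.
(266/317) = 1, so 317 splits.

split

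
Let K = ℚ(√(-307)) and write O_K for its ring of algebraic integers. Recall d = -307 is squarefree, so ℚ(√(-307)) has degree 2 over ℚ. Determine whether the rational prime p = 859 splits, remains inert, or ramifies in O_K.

d = -307 ≡ 1 (mod 4), so O_K = ℤ[(1+√-307)/2] and disc(K) = d = -307.
Since gcd(859, -307) = 1 the prime 859 does not ramify.
(-307/859) = 552^429 mod 859 = 858, giving Legendre symbol -1.
(-307/859) = -1, so 859 is inert.

859 remains inert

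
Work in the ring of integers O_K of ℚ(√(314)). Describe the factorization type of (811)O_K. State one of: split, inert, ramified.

314 mod 4 = 2, hence disc K = 4·314 = 1256 and O_K = ℤ[√314].
disc(K) = 1256 is not divisible by 811; 811 is unramified.
Legendre symbol by Euler's criterion: (314/811) ≡ 314^405 ≡ 1 (mod 811), i.e. (314/811) = 1.
Legendre symbol 1 ⇒ 811 is split.

split — (811) = 𝔭₁𝔭₂ with 𝔭₁ ≠ 𝔭₂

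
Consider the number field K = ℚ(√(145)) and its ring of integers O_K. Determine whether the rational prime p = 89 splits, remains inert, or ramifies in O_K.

p is inert

145 mod 4 = 1, hence disc K = 145 and O_K = ℤ[(1+√145)/2].
disc(K) = 145 is not divisible by 89; 89 is unramified.
Legendre symbol by Euler's criterion: (145/89) ≡ 145^44 ≡ 88 (mod 89), i.e. (145/89) = -1.
(145/89) = -1, so 89 is inert.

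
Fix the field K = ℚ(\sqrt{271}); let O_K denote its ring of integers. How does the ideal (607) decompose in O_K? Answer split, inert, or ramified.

271 mod 4 = 3, hence disc K = 4·271 = 1084 and O_K = ℤ[√271].
607 ∤ 1084, so 607 is unramified.
Euler's criterion: 271^303 mod 607 = 1. Thus (271|607) = 1.
Legendre symbol 1 ⇒ 607 is split.

607 splits in O_K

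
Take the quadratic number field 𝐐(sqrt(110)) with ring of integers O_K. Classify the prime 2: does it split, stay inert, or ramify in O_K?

ramified

d = 110 ≡ 2 (mod 4), so O_K = ℤ[√110] and disc(K) = 4d = 440.
disc(K) = 440 = 2·220, so p = 2 is ramified.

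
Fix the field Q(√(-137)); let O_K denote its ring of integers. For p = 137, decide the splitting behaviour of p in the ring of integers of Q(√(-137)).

-137 mod 4 = 3, hence disc K = 4·(-137) = -548 and O_K = ℤ[√-137].
137 divides disc(K) = -548, so 137 ramifies.

p ramifies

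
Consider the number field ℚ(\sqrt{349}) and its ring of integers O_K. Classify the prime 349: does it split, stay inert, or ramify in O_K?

ramified — (349) = 𝔭²

349 mod 4 = 1, hence disc K = 349 and O_K = ℤ[(1+√349)/2].
Ramification test: 349 | 349. The prime 349 ramifies in K.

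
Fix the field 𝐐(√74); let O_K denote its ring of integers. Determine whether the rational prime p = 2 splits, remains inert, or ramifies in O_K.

74 mod 4 = 2, hence disc K = 4·74 = 296 and O_K = ℤ[√74].
disc(K) = 296 = 2·148, so p = 2 is ramified.

2 is ramified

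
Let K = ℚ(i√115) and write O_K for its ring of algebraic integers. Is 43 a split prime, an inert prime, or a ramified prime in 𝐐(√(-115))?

Since -115 ≡ 1 mod 4, the ring of integers is ℤ[(1+√-115)/2] with discriminant -115.
disc(K) = -115 is not divisible by 43; 43 is unramified.
(-115/43) = 14^21 mod 43 = 1, giving Legendre symbol 1.
(-115/43) = 1, so 43 splits.

43 splits in O_K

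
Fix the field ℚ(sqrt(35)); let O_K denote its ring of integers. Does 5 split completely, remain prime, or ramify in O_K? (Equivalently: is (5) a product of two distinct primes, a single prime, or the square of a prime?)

35 mod 4 = 3, hence disc K = 4·35 = 140 and O_K = ℤ[√35].
disc(K) = 140 = 5·28, so p = 5 is ramified.

ramifies in O_K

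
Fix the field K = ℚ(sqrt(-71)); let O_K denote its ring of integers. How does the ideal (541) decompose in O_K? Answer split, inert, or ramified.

d = -71 ≡ 1 (mod 4), so O_K = ℤ[(1+√-71)/2] and disc(K) = d = -71.
disc(K) = -71 is not divisible by 541; 541 is unramified.
Compute (-71/541) via Euler: 470^((541-1)/2) mod 541 = 540, so (-71/541) = -1.
d is a non-residue mod p, hence 541 remains inert in O_K.

inert — (541) stays prime in O_K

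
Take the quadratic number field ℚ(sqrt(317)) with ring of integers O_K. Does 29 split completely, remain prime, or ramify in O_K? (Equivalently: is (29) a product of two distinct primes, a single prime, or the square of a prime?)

Since 317 ≡ 1 mod 4, the ring of integers is ℤ[(1+√317)/2] with discriminant 317.
Since gcd(29, 317) = 1 the prime 29 does not ramify.
(317/29) = 27^14 mod 29 = 28, giving Legendre symbol -1.
(317/29) = -1, so 29 is inert.

remains prime (inert)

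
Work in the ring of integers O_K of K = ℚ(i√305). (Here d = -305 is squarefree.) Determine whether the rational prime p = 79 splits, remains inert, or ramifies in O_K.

-305 mod 4 = 3, hence disc K = 4·(-305) = -1220 and O_K = ℤ[√-305].
79 ∤ -1220, so 79 is unramified.
Compute (-305/79) via Euler: 11^((79-1)/2) mod 79 = 1, so (-305/79) = 1.
Legendre symbol 1 ⇒ 79 is split.

splits completely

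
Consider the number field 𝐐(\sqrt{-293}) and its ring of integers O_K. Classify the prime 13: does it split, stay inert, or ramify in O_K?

Since -293 ≢ 1 mod 4, the ring of integers is ℤ[√-293] with discriminant 4·(-293) = -1172.
13 ∤ -1172, so 13 is unramified.
Legendre symbol by Euler's criterion: (-293/13) ≡ (-293)^6 ≡ 12 (mod 13), i.e. (-293/13) = -1.
(-293/13) = -1, so 13 is inert.

inert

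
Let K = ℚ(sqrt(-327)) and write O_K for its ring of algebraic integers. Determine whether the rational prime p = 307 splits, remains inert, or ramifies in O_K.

splits completely

d = -327 ≡ 1 (mod 4), so O_K = ℤ[(1+√-327)/2] and disc(K) = d = -327.
disc(K) = -327 is not divisible by 307; 307 is unramified.
Compute (-327/307) via Euler: 287^((307-1)/2) mod 307 = 1, so (-327/307) = 1.
Legendre symbol 1 ⇒ 307 is split.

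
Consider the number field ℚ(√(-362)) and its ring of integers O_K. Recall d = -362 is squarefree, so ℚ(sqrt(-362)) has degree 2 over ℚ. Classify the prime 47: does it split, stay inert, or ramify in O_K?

split

-362 mod 4 = 2, hence disc K = 4·(-362) = -1448 and O_K = ℤ[√-362].
47 ∤ -1448, so 47 is unramified.
Legendre symbol by Euler's criterion: (-362/47) ≡ (-362)^23 ≡ 1 (mod 47), i.e. (-362/47) = 1.
d is a quadratic residue mod p, hence 47 splits in O_K.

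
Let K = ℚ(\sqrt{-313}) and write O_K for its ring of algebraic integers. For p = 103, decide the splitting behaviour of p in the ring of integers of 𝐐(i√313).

-313 mod 4 = 3, hence disc K = 4·(-313) = -1252 and O_K = ℤ[√-313].
Since gcd(103, -1252) = 1 the prime 103 does not ramify.
(-313/103) = 99^51 mod 103 = 102, giving Legendre symbol -1.
(-313/103) = -1, so 103 is inert.

p is inert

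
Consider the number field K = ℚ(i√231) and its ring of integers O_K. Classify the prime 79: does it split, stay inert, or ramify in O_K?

79 remains inert

-231 mod 4 = 1, hence disc K = -231 and O_K = ℤ[(1+√-231)/2].
79 ∤ -231, so 79 is unramified.
(-231/79) = 6^39 mod 79 = 78, giving Legendre symbol -1.
Legendre symbol -1 ⇒ 79 is inert.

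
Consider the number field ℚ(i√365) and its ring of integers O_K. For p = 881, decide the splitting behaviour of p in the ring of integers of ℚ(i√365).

inert — (881) stays prime in O_K

d = -365 ≡ 3 (mod 4), so O_K = ℤ[√-365] and disc(K) = 4d = -1460.
disc(K) = -1460 is not divisible by 881; 881 is unramified.
Euler's criterion: (-365)^440 mod 881 = 880. Thus (-365|881) = -1.
(-365/881) = -1, so 881 is inert.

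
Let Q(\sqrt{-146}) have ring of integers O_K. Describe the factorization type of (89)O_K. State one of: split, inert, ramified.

d = -146 ≡ 2 (mod 4), so O_K = ℤ[√-146] and disc(K) = 4d = -584.
disc(K) = -584 is not divisible by 89; 89 is unramified.
(-146/89) = 32^44 mod 89 = 1, giving Legendre symbol 1.
(-146/89) = 1, so 89 splits.

split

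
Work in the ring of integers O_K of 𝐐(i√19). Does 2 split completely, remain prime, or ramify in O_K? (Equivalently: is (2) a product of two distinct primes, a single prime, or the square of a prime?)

p is inert

Since -19 ≡ 1 mod 4, the ring of integers is ℤ[(1+√-19)/2] with discriminant -19.
Since gcd(2, -19) = 1 the prime 2 does not ramify.
Checking d mod 8: -19 ≡ 5. Hence 2 is inert in O_K.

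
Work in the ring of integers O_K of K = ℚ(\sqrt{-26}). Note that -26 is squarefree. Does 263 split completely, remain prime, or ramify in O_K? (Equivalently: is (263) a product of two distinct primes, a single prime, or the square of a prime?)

d = -26 ≡ 2 (mod 4), so O_K = ℤ[√-26] and disc(K) = 4d = -104.
Since gcd(263, -104) = 1 the prime 263 does not ramify.
(-26/263) = 237^131 mod 263 = 262, giving Legendre symbol -1.
d is a non-residue mod p, hence 263 remains inert in O_K.

remains prime (inert)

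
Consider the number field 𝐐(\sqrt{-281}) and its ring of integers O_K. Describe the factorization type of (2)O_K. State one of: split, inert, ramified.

Since -281 ≢ 1 mod 4, the ring of integers is ℤ[√-281] with discriminant 4·(-281) = -1124.
disc(K) = -1124 = 2·(-562), so p = 2 is ramified.

ramified — (2) = 𝔭²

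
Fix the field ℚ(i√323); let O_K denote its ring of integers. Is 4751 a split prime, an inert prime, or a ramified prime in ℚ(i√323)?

splits completely

Since -323 ≡ 1 mod 4, the ring of integers is ℤ[(1+√-323)/2] with discriminant -323.
disc(K) = -323 is not divisible by 4751; 4751 is unramified.
Compute (-323/4751) via Euler: 4428^((4751-1)/2) mod 4751 = 1, so (-323/4751) = 1.
d is a quadratic residue mod p, hence 4751 splits in O_K.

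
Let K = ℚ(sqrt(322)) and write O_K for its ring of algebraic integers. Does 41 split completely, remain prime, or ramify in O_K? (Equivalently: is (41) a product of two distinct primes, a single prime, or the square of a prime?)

inert — (41) stays prime in O_K

322 mod 4 = 2, hence disc K = 4·322 = 1288 and O_K = ℤ[√322].
Since gcd(41, 1288) = 1 the prime 41 does not ramify.
Compute (322/41) via Euler: 35^((41-1)/2) mod 41 = 40, so (322/41) = -1.
d is a non-residue mod p, hence 41 remains inert in O_K.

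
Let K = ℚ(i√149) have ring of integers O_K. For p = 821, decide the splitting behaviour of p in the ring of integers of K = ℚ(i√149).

821 splits in O_K

Since -149 ≢ 1 mod 4, the ring of integers is ℤ[√-149] with discriminant 4·(-149) = -596.
Since gcd(821, -596) = 1 the prime 821 does not ramify.
Compute (-149/821) via Euler: 672^((821-1)/2) mod 821 = 1, so (-149/821) = 1.
(-149/821) = 1, so 821 splits.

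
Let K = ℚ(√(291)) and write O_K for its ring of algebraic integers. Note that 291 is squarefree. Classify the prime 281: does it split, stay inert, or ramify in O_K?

Since 291 ≢ 1 mod 4, the ring of integers is ℤ[√291] with discriminant 4·291 = 1164.
Since gcd(281, 1164) = 1 the prime 281 does not ramify.
Legendre symbol by Euler's criterion: (291/281) ≡ 291^140 ≡ 1 (mod 281), i.e. (291/281) = 1.
(291/281) = 1, so 281 splits.

p splits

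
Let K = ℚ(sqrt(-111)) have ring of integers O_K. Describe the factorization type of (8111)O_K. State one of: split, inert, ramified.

Since -111 ≡ 1 mod 4, the ring of integers is ℤ[(1+√-111)/2] with discriminant -111.
disc(K) = -111 is not divisible by 8111; 8111 is unramified.
Euler's criterion: (-111)^4055 mod 8111 = 1. Thus (-111|8111) = 1.
(-111/8111) = 1, so 8111 splits.

split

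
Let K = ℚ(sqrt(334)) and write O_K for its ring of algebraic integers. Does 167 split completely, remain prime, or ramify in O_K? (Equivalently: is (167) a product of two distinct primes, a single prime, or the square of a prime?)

ramified — (167) = 𝔭²

d = 334 ≡ 2 (mod 4), so O_K = ℤ[√334] and disc(K) = 4d = 1336.
167 divides disc(K) = 1336, so 167 ramifies.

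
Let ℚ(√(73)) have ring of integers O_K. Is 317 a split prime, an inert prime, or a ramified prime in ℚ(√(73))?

p splits

Since 73 ≡ 1 mod 4, the ring of integers is ℤ[(1+√73)/2] with discriminant 73.
Since gcd(317, 73) = 1 the prime 317 does not ramify.
Compute (73/317) via Euler: 73^((317-1)/2) mod 317 = 1, so (73/317) = 1.
(73/317) = 1, so 317 splits.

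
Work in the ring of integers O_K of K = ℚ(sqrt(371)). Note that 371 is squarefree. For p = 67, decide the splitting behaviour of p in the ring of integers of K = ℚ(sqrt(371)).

split — (67) = 𝔭₁𝔭₂ with 𝔭₁ ≠ 𝔭₂

Since 371 ≢ 1 mod 4, the ring of integers is ℤ[√371] with discriminant 4·371 = 1484.
disc(K) = 1484 is not divisible by 67; 67 is unramified.
Compute (371/67) via Euler: 36^((67-1)/2) mod 67 = 1, so (371/67) = 1.
Legendre symbol 1 ⇒ 67 is split.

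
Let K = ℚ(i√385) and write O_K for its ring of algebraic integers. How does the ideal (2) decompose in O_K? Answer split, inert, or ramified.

ramified

d = -385 ≡ 3 (mod 4), so O_K = ℤ[√-385] and disc(K) = 4d = -1540.
disc(K) = -1540 = 2·(-770), so p = 2 is ramified.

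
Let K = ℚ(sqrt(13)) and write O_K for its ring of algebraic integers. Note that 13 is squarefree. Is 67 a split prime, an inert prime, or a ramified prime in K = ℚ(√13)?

p is inert

13 mod 4 = 1, hence disc K = 13 and O_K = ℤ[(1+√13)/2].
67 ∤ 13, so 67 is unramified.
Legendre symbol by Euler's criterion: (13/67) ≡ 13^33 ≡ 66 (mod 67), i.e. (13/67) = -1.
(13/67) = -1, so 67 is inert.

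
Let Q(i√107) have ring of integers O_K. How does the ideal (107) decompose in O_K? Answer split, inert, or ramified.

Since -107 ≡ 1 mod 4, the ring of integers is ℤ[(1+√-107)/2] with discriminant -107.
disc(K) = -107 = 107·(-1), so p = 107 is ramified.

107 is ramified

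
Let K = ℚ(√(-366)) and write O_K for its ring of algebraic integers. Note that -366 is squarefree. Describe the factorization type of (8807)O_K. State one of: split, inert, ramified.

split — (8807) = 𝔭₁𝔭₂ with 𝔭₁ ≠ 𝔭₂

Since -366 ≢ 1 mod 4, the ring of integers is ℤ[√-366] with discriminant 4·(-366) = -1464.
disc(K) = -1464 is not divisible by 8807; 8807 is unramified.
Legendre symbol by Euler's criterion: (-366/8807) ≡ (-366)^4403 ≡ 1 (mod 8807), i.e. (-366/8807) = 1.
d is a quadratic residue mod p, hence 8807 splits in O_K.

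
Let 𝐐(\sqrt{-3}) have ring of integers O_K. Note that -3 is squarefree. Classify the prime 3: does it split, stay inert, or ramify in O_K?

p ramifies

Since -3 ≡ 1 mod 4, the ring of integers is ℤ[(1+√-3)/2] with discriminant -3.
3 divides disc(K) = -3, so 3 ramifies.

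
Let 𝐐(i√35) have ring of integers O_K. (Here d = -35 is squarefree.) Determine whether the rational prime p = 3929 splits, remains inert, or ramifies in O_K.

Since -35 ≡ 1 mod 4, the ring of integers is ℤ[(1+√-35)/2] with discriminant -35.
Since gcd(3929, -35) = 1 the prime 3929 does not ramify.
Euler's criterion: (-35)^1964 mod 3929 = 1. Thus (-35|3929) = 1.
Legendre symbol 1 ⇒ 3929 is split.

p splits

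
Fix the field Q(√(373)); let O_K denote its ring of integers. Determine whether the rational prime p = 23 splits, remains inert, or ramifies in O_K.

373 mod 4 = 1, hence disc K = 373 and O_K = ℤ[(1+√373)/2].
Since gcd(23, 373) = 1 the prime 23 does not ramify.
Legendre symbol by Euler's criterion: (373/23) ≡ 373^11 ≡ 22 (mod 23), i.e. (373/23) = -1.
Legendre symbol -1 ⇒ 23 is inert.

p is inert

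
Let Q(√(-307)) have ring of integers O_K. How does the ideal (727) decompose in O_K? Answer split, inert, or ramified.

Since -307 ≡ 1 mod 4, the ring of integers is ℤ[(1+√-307)/2] with discriminant -307.
disc(K) = -307 is not divisible by 727; 727 is unramified.
Compute (-307/727) via Euler: 420^((727-1)/2) mod 727 = 1, so (-307/727) = 1.
d is a quadratic residue mod p, hence 727 splits in O_K.

splits completely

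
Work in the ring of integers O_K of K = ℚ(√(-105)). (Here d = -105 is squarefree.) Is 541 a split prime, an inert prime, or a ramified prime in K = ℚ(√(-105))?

d = -105 ≡ 3 (mod 4), so O_K = ℤ[√-105] and disc(K) = 4d = -420.
Since gcd(541, -420) = 1 the prime 541 does not ramify.
Compute (-105/541) via Euler: 436^((541-1)/2) mod 541 = 1, so (-105/541) = 1.
(-105/541) = 1, so 541 splits.

541 splits in O_K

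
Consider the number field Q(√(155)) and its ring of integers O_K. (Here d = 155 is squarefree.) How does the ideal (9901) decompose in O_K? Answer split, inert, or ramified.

inert — (9901) stays prime in O_K

d = 155 ≡ 3 (mod 4), so O_K = ℤ[√155] and disc(K) = 4d = 620.
9901 ∤ 620, so 9901 is unramified.
(155/9901) = 155^4950 mod 9901 = 9900, giving Legendre symbol -1.
d is a non-residue mod p, hence 9901 remains inert in O_K.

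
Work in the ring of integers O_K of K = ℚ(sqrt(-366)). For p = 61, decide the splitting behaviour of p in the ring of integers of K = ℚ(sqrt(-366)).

-366 mod 4 = 2, hence disc K = 4·(-366) = -1464 and O_K = ℤ[√-366].
Ramification test: 61 | -1464. The prime 61 ramifies in K.

ramified — (61) = 𝔭²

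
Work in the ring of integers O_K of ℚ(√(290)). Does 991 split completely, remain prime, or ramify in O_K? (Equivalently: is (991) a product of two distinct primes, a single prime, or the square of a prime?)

split — (991) = 𝔭₁𝔭₂ with 𝔭₁ ≠ 𝔭₂

d = 290 ≡ 2 (mod 4), so O_K = ℤ[√290] and disc(K) = 4d = 1160.
disc(K) = 1160 is not divisible by 991; 991 is unramified.
Compute (290/991) via Euler: 290^((991-1)/2) mod 991 = 1, so (290/991) = 1.
d is a quadratic residue mod p, hence 991 splits in O_K.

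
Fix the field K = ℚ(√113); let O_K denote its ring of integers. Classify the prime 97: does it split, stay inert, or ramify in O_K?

Since 113 ≡ 1 mod 4, the ring of integers is ℤ[(1+√113)/2] with discriminant 113.
disc(K) = 113 is not divisible by 97; 97 is unramified.
Euler's criterion: 113^48 mod 97 = 1. Thus (113|97) = 1.
(113/97) = 1, so 97 splits.

splits completely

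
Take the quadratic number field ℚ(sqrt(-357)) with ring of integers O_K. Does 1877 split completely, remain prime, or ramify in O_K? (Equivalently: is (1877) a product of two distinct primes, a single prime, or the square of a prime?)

d = -357 ≡ 3 (mod 4), so O_K = ℤ[√-357] and disc(K) = 4d = -1428.
1877 ∤ -1428, so 1877 is unramified.
Euler's criterion: (-357)^938 mod 1877 = 1. Thus (-357|1877) = 1.
Legendre symbol 1 ⇒ 1877 is split.

p splits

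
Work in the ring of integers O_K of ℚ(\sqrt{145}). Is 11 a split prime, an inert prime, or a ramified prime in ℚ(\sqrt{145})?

inert — (11) stays prime in O_K

145 mod 4 = 1, hence disc K = 145 and O_K = ℤ[(1+√145)/2].
Since gcd(11, 145) = 1 the prime 11 does not ramify.
Legendre symbol by Euler's criterion: (145/11) ≡ 145^5 ≡ 10 (mod 11), i.e. (145/11) = -1.
d is a non-residue mod p, hence 11 remains inert in O_K.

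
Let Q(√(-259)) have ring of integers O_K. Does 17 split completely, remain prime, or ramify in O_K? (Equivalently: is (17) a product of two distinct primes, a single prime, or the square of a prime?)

d = -259 ≡ 1 (mod 4), so O_K = ℤ[(1+√-259)/2] and disc(K) = d = -259.
17 ∤ -259, so 17 is unramified.
Compute (-259/17) via Euler: 13^((17-1)/2) mod 17 = 1, so (-259/17) = 1.
(-259/17) = 1, so 17 splits.

split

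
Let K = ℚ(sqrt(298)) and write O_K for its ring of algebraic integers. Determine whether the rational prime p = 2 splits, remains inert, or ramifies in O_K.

298 mod 4 = 2, hence disc K = 4·298 = 1192 and O_K = ℤ[√298].
Ramification test: 2 | 1192. The prime 2 ramifies in K.

ramified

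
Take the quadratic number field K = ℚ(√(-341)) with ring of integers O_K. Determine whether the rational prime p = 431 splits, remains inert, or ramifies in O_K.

-341 mod 4 = 3, hence disc K = 4·(-341) = -1364 and O_K = ℤ[√-341].
431 ∤ -1364, so 431 is unramified.
Compute (-341/431) via Euler: 90^((431-1)/2) mod 431 = 1, so (-341/431) = 1.
Legendre symbol 1 ⇒ 431 is split.

p splits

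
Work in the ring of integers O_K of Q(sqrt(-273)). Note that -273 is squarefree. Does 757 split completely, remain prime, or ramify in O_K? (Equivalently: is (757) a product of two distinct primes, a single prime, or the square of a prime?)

Since -273 ≢ 1 mod 4, the ring of integers is ℤ[√-273] with discriminant 4·(-273) = -1092.
Since gcd(757, -1092) = 1 the prime 757 does not ramify.
Compute (-273/757) via Euler: 484^((757-1)/2) mod 757 = 1, so (-273/757) = 1.
Legendre symbol 1 ⇒ 757 is split.

splits completely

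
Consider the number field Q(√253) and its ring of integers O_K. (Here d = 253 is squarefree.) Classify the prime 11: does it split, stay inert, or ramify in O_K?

Since 253 ≡ 1 mod 4, the ring of integers is ℤ[(1+√253)/2] with discriminant 253.
disc(K) = 253 = 11·23, so p = 11 is ramified.

ramified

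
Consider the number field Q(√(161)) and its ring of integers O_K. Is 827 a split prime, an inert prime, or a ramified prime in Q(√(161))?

remains prime (inert)

Since 161 ≡ 1 mod 4, the ring of integers is ℤ[(1+√161)/2] with discriminant 161.
Since gcd(827, 161) = 1 the prime 827 does not ramify.
Compute (161/827) via Euler: 161^((827-1)/2) mod 827 = 826, so (161/827) = -1.
(161/827) = -1, so 827 is inert.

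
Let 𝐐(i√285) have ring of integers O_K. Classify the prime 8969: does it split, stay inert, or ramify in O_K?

8969 remains inert

-285 mod 4 = 3, hence disc K = 4·(-285) = -1140 and O_K = ℤ[√-285].
8969 ∤ -1140, so 8969 is unramified.
(-285/8969) = 8684^4484 mod 8969 = 8968, giving Legendre symbol -1.
(-285/8969) = -1, so 8969 is inert.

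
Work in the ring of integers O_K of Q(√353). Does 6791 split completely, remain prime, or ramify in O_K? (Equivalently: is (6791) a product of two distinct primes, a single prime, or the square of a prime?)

6791 splits in O_K

353 mod 4 = 1, hence disc K = 353 and O_K = ℤ[(1+√353)/2].
Since gcd(6791, 353) = 1 the prime 6791 does not ramify.
Compute (353/6791) via Euler: 353^((6791-1)/2) mod 6791 = 1, so (353/6791) = 1.
Legendre symbol 1 ⇒ 6791 is split.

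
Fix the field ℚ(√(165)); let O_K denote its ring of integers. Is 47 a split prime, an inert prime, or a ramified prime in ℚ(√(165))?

split

165 mod 4 = 1, hence disc K = 165 and O_K = ℤ[(1+√165)/2].
Since gcd(47, 165) = 1 the prime 47 does not ramify.
Euler's criterion: 165^23 mod 47 = 1. Thus (165|47) = 1.
(165/47) = 1, so 47 splits.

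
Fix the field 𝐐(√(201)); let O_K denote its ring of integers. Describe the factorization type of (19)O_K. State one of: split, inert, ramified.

split

201 mod 4 = 1, hence disc K = 201 and O_K = ℤ[(1+√201)/2].
disc(K) = 201 is not divisible by 19; 19 is unramified.
Compute (201/19) via Euler: 11^((19-1)/2) mod 19 = 1, so (201/19) = 1.
(201/19) = 1, so 19 splits.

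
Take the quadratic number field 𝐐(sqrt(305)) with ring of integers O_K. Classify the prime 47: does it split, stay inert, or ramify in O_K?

47 remains inert

Since 305 ≡ 1 mod 4, the ring of integers is ℤ[(1+√305)/2] with discriminant 305.
47 ∤ 305, so 47 is unramified.
Legendre symbol by Euler's criterion: (305/47) ≡ 305^23 ≡ 46 (mod 47), i.e. (305/47) = -1.
d is a non-residue mod p, hence 47 remains inert in O_K.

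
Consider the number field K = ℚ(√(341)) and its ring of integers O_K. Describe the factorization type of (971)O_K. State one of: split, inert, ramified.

p splits

Since 341 ≡ 1 mod 4, the ring of integers is ℤ[(1+√341)/2] with discriminant 341.
disc(K) = 341 is not divisible by 971; 971 is unramified.
Compute (341/971) via Euler: 341^((971-1)/2) mod 971 = 1, so (341/971) = 1.
d is a quadratic residue mod p, hence 971 splits in O_K.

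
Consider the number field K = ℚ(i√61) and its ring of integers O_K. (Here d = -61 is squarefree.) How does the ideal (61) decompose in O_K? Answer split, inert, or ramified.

Since -61 ≢ 1 mod 4, the ring of integers is ℤ[√-61] with discriminant 4·(-61) = -244.
Ramification test: 61 | -244. The prime 61 ramifies in K.

61 is ramified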